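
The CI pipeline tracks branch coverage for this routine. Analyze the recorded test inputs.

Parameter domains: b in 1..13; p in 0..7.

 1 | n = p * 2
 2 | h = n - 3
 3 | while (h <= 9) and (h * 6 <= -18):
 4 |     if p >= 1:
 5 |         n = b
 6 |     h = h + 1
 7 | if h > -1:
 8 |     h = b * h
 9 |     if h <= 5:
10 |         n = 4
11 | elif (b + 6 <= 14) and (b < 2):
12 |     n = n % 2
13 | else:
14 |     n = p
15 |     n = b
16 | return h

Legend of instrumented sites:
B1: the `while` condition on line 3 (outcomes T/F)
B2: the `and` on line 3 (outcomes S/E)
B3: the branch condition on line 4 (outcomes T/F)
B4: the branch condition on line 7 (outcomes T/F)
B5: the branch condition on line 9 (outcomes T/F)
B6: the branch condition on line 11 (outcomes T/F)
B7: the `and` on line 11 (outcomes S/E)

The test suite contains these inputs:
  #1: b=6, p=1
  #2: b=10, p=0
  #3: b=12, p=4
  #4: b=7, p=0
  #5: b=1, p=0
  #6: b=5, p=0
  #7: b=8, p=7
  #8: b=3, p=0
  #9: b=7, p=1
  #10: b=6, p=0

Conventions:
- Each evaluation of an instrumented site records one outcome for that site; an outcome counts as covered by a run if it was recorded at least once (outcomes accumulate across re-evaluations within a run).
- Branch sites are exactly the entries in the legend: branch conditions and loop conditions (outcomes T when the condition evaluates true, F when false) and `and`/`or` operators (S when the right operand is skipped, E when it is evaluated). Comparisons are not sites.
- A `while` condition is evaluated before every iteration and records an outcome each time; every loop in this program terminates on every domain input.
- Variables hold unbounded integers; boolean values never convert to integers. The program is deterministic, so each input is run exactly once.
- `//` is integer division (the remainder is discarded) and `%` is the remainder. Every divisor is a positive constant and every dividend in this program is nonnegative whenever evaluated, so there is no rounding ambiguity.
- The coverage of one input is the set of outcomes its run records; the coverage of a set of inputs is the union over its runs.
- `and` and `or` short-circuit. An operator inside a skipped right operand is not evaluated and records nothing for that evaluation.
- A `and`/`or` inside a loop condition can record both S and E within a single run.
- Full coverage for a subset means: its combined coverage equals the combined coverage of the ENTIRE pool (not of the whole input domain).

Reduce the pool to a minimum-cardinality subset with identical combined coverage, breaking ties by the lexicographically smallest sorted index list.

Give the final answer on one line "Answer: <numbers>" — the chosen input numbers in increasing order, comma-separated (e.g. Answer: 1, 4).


run #1 (b=6, p=1) records B1=F, B2=E, B4=F, B6=F, B7=E
run #2 (b=10, p=0) records B1=T, B1=F, B2=E, B3=F, B4=F, B6=F, B7=S
run #3 (b=12, p=4) records B1=F, B2=E, B4=T, B5=F
run #4 (b=7, p=0) records B1=T, B1=F, B2=E, B3=F, B4=F, B6=F, B7=E
run #5 (b=1, p=0) records B1=T, B1=F, B2=E, B3=F, B4=F, B6=T, B7=E
run #6 (b=5, p=0) records B1=T, B1=F, B2=E, B3=F, B4=F, B6=F, B7=E
run #7 (b=8, p=7) records B1=F, B2=S, B4=T, B5=F
run #8 (b=3, p=0) records B1=T, B1=F, B2=E, B3=F, B4=F, B6=F, B7=E
run #9 (b=7, p=1) records B1=F, B2=E, B4=F, B6=F, B7=E
run #10 (b=6, p=0) records B1=T, B1=F, B2=E, B3=F, B4=F, B6=F, B7=E
pool-wide coverage (12 outcomes): B1=T, B1=F, B2=S, B2=E, B3=F, B4=T, B4=F, B5=F, B6=T, B6=F, B7=S, B7=E
size 1 is not enough: best union over all size-1 subsets is 7/12
size 2 is not enough: best union over all size-2 subsets is 10/12
size 3: inputs {2, 5, 7} cover all 12 outcomes, and no lexicographically smaller subset of this size does
Answer: 2, 5, 7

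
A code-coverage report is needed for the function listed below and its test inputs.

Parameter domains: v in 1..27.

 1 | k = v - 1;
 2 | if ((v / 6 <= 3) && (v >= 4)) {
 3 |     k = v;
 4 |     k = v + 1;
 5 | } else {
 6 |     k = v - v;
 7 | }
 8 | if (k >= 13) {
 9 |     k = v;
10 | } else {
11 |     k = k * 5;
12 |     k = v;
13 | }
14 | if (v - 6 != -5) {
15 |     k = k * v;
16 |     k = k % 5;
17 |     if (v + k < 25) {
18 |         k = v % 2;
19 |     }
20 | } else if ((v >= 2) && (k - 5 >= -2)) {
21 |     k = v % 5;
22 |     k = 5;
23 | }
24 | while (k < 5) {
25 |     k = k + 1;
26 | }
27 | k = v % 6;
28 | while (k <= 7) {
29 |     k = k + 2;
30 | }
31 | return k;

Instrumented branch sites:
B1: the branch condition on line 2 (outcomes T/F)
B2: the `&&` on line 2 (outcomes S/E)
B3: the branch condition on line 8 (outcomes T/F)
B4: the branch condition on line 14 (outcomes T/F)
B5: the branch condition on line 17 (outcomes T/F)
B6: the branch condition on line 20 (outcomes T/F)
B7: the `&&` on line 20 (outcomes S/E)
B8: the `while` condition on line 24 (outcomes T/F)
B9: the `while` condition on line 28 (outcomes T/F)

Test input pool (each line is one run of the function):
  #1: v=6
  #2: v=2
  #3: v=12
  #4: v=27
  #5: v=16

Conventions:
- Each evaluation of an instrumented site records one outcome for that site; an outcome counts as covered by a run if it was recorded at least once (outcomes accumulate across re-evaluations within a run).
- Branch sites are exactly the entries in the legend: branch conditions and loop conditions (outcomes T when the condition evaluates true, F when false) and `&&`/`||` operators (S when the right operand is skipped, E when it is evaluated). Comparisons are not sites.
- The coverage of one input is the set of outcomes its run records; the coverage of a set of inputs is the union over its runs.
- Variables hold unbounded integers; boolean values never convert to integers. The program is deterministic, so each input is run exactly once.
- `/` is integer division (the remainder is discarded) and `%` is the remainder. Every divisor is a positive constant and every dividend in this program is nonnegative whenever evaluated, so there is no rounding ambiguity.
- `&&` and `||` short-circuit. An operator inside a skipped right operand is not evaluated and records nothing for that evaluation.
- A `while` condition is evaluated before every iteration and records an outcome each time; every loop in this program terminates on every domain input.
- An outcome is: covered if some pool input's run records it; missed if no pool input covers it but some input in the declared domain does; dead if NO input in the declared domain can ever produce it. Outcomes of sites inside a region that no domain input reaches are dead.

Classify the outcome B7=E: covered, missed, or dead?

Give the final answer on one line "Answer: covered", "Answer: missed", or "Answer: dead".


no pool input records B7=E
checking all 27 inputs in the declared domain: B7=E is never recorded -> dead
Answer: dead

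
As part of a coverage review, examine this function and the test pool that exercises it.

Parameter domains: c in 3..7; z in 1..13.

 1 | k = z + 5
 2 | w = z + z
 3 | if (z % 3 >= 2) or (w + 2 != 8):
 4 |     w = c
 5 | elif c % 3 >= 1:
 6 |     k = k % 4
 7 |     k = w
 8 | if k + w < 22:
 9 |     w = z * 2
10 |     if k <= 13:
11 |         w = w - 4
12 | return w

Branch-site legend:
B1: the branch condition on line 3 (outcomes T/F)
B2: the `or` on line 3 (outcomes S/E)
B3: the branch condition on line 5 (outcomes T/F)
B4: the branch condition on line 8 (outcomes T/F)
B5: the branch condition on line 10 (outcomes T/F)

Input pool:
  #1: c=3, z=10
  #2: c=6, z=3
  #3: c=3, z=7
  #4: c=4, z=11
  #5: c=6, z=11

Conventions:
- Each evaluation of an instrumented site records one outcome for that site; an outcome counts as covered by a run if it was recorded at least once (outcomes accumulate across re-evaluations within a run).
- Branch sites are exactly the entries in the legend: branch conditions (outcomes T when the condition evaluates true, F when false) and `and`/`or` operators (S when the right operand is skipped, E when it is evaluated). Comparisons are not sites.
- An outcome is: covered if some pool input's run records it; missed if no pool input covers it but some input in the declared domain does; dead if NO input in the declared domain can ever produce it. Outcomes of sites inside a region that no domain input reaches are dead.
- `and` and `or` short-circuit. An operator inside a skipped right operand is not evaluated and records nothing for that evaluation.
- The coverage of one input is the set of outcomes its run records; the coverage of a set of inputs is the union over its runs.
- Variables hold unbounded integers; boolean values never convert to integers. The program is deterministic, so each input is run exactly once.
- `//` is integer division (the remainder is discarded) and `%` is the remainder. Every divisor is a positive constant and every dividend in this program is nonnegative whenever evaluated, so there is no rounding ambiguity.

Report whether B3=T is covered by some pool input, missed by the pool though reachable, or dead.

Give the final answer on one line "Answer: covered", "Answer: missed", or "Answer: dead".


no pool input records B3=T
but domain input (c=4, z=3) does record it -> reachable, so missed
Answer: missed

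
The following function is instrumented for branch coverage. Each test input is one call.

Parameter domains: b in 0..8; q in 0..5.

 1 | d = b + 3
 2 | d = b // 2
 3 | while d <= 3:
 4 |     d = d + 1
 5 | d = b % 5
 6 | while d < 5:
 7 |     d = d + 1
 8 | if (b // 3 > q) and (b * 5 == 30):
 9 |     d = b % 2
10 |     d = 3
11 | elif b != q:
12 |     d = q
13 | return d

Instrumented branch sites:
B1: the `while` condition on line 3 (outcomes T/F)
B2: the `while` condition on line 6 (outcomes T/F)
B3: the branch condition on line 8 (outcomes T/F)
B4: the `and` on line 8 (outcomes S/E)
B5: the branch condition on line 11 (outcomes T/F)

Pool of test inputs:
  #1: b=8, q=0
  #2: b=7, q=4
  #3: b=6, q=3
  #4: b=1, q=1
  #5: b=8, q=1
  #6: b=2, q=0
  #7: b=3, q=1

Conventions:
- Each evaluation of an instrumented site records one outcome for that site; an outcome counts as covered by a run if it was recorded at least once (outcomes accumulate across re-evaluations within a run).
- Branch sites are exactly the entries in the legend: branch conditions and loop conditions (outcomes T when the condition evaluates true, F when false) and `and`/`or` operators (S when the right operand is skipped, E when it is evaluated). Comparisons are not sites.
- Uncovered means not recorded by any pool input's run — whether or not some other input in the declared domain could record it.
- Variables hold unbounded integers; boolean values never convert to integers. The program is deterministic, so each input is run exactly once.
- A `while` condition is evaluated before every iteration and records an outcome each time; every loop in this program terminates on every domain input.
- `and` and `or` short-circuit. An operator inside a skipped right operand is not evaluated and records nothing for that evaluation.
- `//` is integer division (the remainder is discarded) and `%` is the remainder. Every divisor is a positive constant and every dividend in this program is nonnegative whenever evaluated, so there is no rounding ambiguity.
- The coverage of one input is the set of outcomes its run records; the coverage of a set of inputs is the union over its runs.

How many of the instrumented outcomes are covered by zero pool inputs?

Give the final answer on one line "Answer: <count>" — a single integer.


input #1 (b=8, q=0): events B1->F, B2->T, B2->T, B2->F, B4->E, B3->F, B5->T; covers B1=F, B2=T, B2=F, B3=F, B4=E, B5=T
input #2 (b=7, q=4): events B1->T, B1->F, B2->T, B2->T, B2->T, B2->F, B4->S, B3->F, B5->T; covers B1=T, B1=F, B2=T, B2=F, B3=F, B4=S, B5=T
input #3 (b=6, q=3): events B1->T, B1->F, B2->T, B2->T, B2->T, B2->T, B2->F, B4->S, B3->F, B5->T; covers B1=T, B1=F, B2=T, B2=F, B3=F, B4=S, B5=T
input #4 (b=1, q=1): events B1->T, B1->T, B1->T, B1->T, B1->F, B2->T, B2->T, B2->T, B2->T, B2->F, B4->S, B3->F, B5->F; covers B1=T, B1=F, B2=T, B2=F, B3=F, B4=S, B5=F
input #5 (b=8, q=1): events B1->F, B2->T, B2->T, B2->F, B4->E, B3->F, B5->T; covers B1=F, B2=T, B2=F, B3=F, B4=E, B5=T
input #6 (b=2, q=0): events B1->T, B1->T, B1->T, B1->F, B2->T, B2->T, B2->T, B2->F, B4->S, B3->F, B5->T; covers B1=T, B1=F, B2=T, B2=F, B3=F, B4=S, B5=T
input #7 (b=3, q=1): events B1->T, B1->T, B1->T, B1->F, B2->T, B2->T, B2->F, B4->S, B3->F, B5->T; covers B1=T, B1=F, B2=T, B2=F, B3=F, B4=S, B5=T
union over the pool: B1=T, B1=F, B2=T, B2=F, B3=F, B4=S, B4=E, B5=T, B5=F
uncovered (1 of 10): B3=T
Answer: 1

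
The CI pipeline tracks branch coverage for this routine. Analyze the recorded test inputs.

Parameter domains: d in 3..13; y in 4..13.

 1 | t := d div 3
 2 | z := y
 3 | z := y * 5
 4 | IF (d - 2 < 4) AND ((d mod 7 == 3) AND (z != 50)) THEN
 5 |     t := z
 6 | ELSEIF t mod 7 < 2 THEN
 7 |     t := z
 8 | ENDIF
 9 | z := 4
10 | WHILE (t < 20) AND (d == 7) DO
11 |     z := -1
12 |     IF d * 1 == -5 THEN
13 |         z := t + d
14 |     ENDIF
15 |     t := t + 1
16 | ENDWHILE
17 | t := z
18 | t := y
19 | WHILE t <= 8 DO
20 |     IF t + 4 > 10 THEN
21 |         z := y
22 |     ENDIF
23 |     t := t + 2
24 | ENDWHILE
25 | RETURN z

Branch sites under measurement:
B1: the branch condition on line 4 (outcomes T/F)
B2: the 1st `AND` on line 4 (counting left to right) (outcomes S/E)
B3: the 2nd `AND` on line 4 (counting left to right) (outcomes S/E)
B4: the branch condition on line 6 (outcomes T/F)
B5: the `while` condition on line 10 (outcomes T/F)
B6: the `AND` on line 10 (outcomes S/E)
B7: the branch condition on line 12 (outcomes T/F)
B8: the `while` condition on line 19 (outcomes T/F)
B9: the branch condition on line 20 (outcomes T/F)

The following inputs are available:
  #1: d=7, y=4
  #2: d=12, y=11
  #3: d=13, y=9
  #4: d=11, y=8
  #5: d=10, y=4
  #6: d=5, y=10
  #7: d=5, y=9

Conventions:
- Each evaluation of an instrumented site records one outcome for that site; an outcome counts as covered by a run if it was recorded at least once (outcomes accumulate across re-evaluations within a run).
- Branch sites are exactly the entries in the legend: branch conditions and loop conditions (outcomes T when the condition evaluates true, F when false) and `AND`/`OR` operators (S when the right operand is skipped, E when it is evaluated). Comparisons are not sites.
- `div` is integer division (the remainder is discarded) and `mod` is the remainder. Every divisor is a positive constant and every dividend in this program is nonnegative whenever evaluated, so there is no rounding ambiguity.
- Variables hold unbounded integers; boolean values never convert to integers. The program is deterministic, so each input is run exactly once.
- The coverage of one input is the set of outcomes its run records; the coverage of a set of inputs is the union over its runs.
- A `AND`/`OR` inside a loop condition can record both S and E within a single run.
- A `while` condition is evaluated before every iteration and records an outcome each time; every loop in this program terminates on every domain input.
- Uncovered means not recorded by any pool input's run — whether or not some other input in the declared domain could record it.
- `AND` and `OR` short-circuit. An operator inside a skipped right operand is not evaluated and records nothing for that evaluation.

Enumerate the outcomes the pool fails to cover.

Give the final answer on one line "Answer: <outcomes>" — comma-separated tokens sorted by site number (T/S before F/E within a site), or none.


input #1, d=7, y=4: events B2->S, B1->F, B4->F, B6->E, B5->T, B7->F, B6->E, B5->T, B7->F, B6->E, B5->T, B7->F, B6->E, B5->T, ...; outcomes B1=F, B2=S, B4=F, B5=T, B5=F, B6=S, B6=E, B7=F, B8=T, B8=F, B9=T, B9=F
input #2, d=12, y=11: events B2->S, B1->F, B4->F, B6->E, B5->F, B8->F; outcomes B1=F, B2=S, B4=F, B5=F, B6=E, B8=F
input #3, d=13, y=9: events B2->S, B1->F, B4->F, B6->E, B5->F, B8->F; outcomes B1=F, B2=S, B4=F, B5=F, B6=E, B8=F
input #4, d=11, y=8: events B2->S, B1->F, B4->F, B6->E, B5->F, B8->T, B9->T, B8->F; outcomes B1=F, B2=S, B4=F, B5=F, B6=E, B8=T, B8=F, B9=T
input #5, d=10, y=4: events B2->S, B1->F, B4->F, B6->E, B5->F, B8->T, B9->F, B8->T, B9->F, B8->T, B9->T, B8->F; outcomes B1=F, B2=S, B4=F, B5=F, B6=E, B8=T, B8=F, B9=T, B9=F
input #6, d=5, y=10: events B2->E, B3->S, B1->F, B4->T, B6->S, B5->F, B8->F; outcomes B1=F, B2=E, B3=S, B4=T, B5=F, B6=S, B8=F
input #7, d=5, y=9: events B2->E, B3->S, B1->F, B4->T, B6->S, B5->F, B8->F; outcomes B1=F, B2=E, B3=S, B4=T, B5=F, B6=S, B8=F
union over the pool: B1=F, B2=S, B2=E, B3=S, B4=T, B4=F, B5=T, B5=F, B6=S, B6=E, B7=F, B8=T, B8=F, B9=T, B9=F
uncovered (3 of 18): B1=T, B3=E, B7=T
Answer: B1=T, B3=E, B7=T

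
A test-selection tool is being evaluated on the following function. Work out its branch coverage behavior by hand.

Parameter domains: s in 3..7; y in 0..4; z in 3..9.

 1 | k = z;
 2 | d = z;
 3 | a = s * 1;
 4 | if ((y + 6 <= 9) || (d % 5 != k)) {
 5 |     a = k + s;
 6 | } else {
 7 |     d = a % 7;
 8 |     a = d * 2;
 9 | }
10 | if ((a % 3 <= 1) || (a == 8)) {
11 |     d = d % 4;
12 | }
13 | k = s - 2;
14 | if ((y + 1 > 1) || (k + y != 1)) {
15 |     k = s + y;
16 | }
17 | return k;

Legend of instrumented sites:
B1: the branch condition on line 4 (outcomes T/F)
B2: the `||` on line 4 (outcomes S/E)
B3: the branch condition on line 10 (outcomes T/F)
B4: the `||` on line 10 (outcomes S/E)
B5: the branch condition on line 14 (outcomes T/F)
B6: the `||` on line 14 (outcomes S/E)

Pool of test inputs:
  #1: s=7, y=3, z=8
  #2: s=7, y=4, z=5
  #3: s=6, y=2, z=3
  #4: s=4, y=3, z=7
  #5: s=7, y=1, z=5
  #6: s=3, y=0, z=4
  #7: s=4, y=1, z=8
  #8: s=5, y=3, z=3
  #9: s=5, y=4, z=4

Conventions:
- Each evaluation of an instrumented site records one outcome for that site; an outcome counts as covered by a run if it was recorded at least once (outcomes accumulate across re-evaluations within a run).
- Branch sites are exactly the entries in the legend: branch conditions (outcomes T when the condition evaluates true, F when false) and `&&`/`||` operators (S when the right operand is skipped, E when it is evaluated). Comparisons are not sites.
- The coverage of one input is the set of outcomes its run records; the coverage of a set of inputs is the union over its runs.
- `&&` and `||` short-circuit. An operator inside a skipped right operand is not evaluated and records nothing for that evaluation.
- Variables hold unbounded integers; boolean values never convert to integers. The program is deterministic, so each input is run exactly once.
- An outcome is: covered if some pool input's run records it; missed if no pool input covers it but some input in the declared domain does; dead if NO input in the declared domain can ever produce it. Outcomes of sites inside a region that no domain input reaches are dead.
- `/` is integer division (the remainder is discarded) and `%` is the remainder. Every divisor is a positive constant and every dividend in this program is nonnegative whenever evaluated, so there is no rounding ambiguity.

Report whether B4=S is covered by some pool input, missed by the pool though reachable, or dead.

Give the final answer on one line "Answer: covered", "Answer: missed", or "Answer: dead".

B4=S is recorded by pool input(s) 1, 2, 3, 5, 6, 7, 9 -> covered

Answer: covered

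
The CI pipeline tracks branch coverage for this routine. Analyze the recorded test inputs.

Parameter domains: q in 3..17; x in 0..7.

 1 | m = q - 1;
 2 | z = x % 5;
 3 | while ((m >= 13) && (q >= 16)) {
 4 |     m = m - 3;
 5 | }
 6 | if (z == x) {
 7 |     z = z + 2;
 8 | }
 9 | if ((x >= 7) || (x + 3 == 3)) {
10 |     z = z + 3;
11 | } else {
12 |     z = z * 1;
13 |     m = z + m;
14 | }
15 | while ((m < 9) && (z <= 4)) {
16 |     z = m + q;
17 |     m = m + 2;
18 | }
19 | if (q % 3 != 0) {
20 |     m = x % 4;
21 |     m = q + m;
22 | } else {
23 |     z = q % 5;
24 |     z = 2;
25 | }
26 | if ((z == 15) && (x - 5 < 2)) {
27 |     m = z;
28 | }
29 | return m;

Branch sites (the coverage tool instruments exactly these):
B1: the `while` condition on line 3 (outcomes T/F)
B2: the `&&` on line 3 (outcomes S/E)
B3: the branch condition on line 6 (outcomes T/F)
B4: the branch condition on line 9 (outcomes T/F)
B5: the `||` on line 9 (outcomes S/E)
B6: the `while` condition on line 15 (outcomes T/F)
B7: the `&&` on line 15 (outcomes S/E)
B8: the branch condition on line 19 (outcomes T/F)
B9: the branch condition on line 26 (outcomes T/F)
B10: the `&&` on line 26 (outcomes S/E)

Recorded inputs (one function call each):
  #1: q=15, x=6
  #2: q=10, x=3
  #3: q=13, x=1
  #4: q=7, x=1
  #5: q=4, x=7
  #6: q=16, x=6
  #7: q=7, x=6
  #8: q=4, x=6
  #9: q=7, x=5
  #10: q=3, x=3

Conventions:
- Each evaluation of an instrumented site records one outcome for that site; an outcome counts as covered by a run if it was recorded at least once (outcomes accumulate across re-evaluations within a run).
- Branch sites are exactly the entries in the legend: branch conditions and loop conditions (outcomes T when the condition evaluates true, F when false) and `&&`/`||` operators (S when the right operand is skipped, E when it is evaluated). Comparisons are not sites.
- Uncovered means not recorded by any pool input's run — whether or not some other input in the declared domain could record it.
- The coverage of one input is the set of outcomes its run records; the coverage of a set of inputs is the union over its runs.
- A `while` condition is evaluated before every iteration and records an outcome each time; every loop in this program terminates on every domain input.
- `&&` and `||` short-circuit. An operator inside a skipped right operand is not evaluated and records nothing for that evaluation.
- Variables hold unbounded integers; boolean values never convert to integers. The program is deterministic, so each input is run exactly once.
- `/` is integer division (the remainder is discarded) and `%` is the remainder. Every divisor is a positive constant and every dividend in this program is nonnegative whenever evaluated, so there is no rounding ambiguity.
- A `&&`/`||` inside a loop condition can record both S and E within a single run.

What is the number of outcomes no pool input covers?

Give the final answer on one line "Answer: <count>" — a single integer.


run #1 (q=15, x=6) runs B2->E, B1->F, B3->F, B5->E, B4->F, B7->S, B6->F, B8->F, B10->S, B9->F; records B1=F, B2=E, B3=F, B4=F, B5=E, B6=F, B7=S, B8=F, B9=F, B10=S
run #2 (q=10, x=3) runs B2->S, B1->F, B3->T, B5->E, B4->F, B7->S, B6->F, B8->T, B10->S, B9->F; records B1=F, B2=S, B3=T, B4=F, B5=E, B6=F, B7=S, B8=T, B9=F, B10=S
run #3 (q=13, x=1) runs B2->S, B1->F, B3->T, B5->E, B4->F, B7->S, B6->F, B8->T, B10->S, B9->F; records B1=F, B2=S, B3=T, B4=F, B5=E, B6=F, B7=S, B8=T, B9=F, B10=S
run #4 (q=7, x=1) runs B2->S, B1->F, B3->T, B5->E, B4->F, B7->S, B6->F, B8->T, B10->S, B9->F; records B1=F, B2=S, B3=T, B4=F, B5=E, B6=F, B7=S, B8=T, B9=F, B10=S
run #5 (q=4, x=7) runs B2->S, B1->F, B3->F, B5->S, B4->T, B7->E, B6->F, B8->T, B10->S, B9->F; records B1=F, B2=S, B3=F, B4=T, B5=S, B6=F, B7=E, B8=T, B9=F, B10=S
run #6 (q=16, x=6) runs B2->E, B1->T, B2->S, B1->F, B3->F, B5->E, B4->F, B7->S, B6->F, B8->T, B10->S, B9->F; records B1=T, B1=F, B2=S, B2=E, B3=F, B4=F, B5=E, B6=F, B7=S, B8=T, B9=F, B10=S
run #7 (q=7, x=6) runs B2->S, B1->F, B3->F, B5->E, B4->F, B7->E, B6->T, B7->S, B6->F, B8->T, B10->S, B9->F; records B1=F, B2=S, B3=F, B4=F, B5=E, B6=T, B6=F, B7=S, B7=E, B8=T, B9=F, B10=S
run #8 (q=4, x=6) runs B2->S, B1->F, B3->F, B5->E, B4->F, B7->E, B6->T, B7->E, B6->F, B8->T, B10->S, B9->F; records B1=F, B2=S, B3=F, B4=F, B5=E, B6=T, B6=F, B7=E, B8=T, B9=F, B10=S
run #9 (q=7, x=5) runs B2->S, B1->F, B3->F, B5->E, B4->F, B7->E, B6->T, B7->E, B6->F, B8->T, B10->S, B9->F; records B1=F, B2=S, B3=F, B4=F, B5=E, B6=T, B6=F, B7=E, B8=T, B9=F, B10=S
run #10 (q=3, x=3) runs B2->S, B1->F, B3->T, B5->E, B4->F, B7->E, B6->F, B8->F, B10->S, B9->F; records B1=F, B2=S, B3=T, B4=F, B5=E, B6=F, B7=E, B8=F, B9=F, B10=S
union over the pool: B1=T, B1=F, B2=S, B2=E, B3=T, B3=F, B4=T, B4=F, B5=S, B5=E, B6=T, B6=F, B7=S, B7=E, B8=T, B8=F, B9=F, B10=S
uncovered (2 of 20): B9=T, B10=E
Answer: 2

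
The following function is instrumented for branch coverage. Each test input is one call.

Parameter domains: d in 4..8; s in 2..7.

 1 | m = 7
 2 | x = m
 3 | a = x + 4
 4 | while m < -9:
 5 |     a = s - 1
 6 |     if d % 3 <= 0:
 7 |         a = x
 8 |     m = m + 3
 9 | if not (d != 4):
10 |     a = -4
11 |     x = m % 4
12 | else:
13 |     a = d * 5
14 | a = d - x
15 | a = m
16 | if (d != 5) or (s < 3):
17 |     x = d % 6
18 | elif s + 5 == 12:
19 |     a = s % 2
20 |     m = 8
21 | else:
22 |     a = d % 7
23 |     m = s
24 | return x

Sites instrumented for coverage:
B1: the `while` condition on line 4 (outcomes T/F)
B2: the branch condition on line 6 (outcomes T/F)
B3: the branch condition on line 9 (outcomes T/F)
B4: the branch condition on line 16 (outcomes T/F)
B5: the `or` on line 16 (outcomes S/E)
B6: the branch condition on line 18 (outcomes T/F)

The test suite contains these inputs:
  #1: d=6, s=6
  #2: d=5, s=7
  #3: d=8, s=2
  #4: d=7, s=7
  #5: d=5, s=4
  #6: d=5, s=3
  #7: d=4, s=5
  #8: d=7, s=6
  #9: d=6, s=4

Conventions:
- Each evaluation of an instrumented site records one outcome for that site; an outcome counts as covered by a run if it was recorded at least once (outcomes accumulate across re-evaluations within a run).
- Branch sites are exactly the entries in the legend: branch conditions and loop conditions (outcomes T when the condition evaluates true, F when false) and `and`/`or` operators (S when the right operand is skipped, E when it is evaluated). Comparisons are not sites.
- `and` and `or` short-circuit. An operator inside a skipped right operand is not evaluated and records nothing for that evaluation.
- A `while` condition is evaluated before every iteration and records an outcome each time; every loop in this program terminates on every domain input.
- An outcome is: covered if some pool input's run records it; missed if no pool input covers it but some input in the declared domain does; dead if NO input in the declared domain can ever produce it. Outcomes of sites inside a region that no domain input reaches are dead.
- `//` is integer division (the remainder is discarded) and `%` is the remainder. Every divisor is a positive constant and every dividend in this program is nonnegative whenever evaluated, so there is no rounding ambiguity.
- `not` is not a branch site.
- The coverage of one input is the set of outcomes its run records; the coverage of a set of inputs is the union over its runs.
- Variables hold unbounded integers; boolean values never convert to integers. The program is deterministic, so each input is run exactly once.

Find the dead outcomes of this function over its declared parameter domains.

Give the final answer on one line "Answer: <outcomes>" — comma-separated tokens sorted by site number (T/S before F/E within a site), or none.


exhaustive pass over the 30-input domain:
  B1=T: no domain input ever produces it -> dead
  B2=T: no domain input ever produces it -> dead
  B2=F: no domain input ever produces it -> dead
  reachable outcomes have witnesses, e.g. B1=F (e.g. d=4, s=2), B3=T (e.g. d=4, s=2), B3=F (e.g. d=5, s=2), B4=T (e.g. d=4, s=2)
Answer: B1=T, B2=T, B2=F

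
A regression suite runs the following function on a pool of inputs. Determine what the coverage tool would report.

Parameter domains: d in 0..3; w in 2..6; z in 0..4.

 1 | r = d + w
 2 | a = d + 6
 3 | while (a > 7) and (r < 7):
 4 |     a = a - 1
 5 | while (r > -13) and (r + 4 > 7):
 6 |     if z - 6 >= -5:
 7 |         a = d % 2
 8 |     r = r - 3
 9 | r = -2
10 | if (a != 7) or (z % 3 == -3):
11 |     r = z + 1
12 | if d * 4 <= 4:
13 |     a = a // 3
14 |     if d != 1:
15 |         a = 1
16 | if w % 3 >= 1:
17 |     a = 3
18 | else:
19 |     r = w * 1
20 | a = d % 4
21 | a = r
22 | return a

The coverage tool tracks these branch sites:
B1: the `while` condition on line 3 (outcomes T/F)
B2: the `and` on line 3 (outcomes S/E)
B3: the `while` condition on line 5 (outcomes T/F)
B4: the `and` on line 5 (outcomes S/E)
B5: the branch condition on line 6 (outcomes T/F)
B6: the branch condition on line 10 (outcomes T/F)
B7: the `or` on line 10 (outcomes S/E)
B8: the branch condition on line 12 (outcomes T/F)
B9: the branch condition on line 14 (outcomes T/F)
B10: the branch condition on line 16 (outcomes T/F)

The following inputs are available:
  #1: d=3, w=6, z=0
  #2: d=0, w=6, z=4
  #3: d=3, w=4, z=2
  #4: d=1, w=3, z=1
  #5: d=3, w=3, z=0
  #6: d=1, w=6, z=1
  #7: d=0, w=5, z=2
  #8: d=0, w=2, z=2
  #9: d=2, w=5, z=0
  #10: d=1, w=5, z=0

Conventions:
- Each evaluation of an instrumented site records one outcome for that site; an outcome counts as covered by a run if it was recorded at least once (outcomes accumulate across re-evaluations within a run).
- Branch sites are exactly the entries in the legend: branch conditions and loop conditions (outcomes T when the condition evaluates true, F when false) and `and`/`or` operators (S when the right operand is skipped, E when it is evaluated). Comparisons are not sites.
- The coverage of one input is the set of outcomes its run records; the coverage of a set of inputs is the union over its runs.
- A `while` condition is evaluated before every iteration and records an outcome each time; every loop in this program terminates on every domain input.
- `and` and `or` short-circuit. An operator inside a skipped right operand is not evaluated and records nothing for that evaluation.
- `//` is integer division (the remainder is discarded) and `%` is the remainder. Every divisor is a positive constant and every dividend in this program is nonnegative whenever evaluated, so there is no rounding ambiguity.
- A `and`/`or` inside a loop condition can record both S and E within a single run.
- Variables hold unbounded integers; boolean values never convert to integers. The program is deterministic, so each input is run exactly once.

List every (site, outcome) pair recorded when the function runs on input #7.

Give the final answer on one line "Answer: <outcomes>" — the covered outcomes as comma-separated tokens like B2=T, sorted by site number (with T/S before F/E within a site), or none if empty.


Event log for input #7 (d=0, w=5, z=2):
  B2->S, B1->F, B4->E, B3->T, B5->T, B4->E, B3->F, B7->S, B6->T, B8->T
  B9->T, B10->T
as a set, this run covers: B1=F, B2=S, B3=T, B3=F, B4=E, B5=T, B6=T, B7=S, B8=T, B9=T, B10=T
Answer: B1=F, B2=S, B3=T, B3=F, B4=E, B5=T, B6=T, B7=S, B8=T, B9=T, B10=T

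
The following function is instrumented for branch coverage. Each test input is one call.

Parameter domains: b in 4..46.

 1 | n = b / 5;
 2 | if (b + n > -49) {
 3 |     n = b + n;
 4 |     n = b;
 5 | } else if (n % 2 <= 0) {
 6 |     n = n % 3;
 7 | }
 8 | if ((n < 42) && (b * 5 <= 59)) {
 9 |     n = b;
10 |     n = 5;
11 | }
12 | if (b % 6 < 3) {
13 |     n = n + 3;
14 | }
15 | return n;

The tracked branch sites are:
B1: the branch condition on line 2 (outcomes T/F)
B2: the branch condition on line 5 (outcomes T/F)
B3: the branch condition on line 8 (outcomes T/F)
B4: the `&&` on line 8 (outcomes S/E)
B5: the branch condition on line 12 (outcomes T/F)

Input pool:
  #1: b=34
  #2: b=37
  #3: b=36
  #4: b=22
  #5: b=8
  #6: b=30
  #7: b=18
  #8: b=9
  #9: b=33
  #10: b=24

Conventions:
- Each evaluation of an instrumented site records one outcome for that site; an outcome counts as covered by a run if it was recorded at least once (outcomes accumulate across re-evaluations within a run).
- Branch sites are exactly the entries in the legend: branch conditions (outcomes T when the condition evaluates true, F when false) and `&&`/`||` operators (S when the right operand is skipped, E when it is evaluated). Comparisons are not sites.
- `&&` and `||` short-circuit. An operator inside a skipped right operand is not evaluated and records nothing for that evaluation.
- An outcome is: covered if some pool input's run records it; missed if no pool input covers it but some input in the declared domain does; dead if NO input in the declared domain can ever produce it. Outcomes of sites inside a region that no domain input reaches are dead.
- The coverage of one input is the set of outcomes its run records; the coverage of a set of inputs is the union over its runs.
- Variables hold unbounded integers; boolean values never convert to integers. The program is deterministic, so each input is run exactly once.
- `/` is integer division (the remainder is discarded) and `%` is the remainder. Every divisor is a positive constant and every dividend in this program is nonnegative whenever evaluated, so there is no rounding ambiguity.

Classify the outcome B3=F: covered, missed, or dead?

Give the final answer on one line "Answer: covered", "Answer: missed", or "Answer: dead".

B3=F is recorded by pool input(s) 1, 2, 3, 4, 6, 7, 9, 10 -> covered

Answer: covered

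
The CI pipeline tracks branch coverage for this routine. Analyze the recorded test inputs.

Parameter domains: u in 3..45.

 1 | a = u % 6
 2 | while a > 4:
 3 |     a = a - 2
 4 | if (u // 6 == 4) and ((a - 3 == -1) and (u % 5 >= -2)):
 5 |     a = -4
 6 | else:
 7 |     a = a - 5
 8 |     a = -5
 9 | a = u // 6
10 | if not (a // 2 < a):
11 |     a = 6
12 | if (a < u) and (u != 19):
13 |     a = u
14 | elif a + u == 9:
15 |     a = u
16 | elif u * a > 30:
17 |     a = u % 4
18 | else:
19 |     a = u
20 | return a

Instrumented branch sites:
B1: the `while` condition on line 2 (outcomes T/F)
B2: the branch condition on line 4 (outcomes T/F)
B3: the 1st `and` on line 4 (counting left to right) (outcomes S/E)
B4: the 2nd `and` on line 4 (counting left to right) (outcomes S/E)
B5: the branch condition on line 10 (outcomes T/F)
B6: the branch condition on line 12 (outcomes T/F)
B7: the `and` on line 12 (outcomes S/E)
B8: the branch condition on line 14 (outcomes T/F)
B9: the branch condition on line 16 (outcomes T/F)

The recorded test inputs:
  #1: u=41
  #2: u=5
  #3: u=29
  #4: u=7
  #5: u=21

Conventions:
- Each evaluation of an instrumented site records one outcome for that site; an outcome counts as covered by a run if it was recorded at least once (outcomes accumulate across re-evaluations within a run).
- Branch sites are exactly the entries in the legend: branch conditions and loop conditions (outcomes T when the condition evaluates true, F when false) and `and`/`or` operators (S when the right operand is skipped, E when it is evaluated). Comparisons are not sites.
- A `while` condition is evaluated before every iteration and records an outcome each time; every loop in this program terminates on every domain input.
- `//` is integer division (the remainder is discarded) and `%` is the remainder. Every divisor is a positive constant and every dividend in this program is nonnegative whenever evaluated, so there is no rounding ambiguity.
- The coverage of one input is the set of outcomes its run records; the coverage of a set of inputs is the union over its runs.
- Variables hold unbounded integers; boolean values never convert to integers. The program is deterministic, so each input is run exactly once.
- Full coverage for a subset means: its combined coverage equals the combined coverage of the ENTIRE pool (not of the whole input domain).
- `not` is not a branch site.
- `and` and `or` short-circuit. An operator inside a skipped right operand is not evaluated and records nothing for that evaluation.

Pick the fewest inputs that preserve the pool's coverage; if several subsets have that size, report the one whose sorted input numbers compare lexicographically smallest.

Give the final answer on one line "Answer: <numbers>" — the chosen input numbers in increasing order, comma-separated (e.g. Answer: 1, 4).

input #1 (u=41): events B1->T, B1->F, B3->S, B2->F, B5->F, B7->E, B6->T; covers B1=T, B1=F, B2=F, B3=S, B5=F, B6=T, B7=E
input #2 (u=5): events B1->T, B1->F, B3->S, B2->F, B5->T, B7->S, B6->F, B8->F, B9->F; covers B1=T, B1=F, B2=F, B3=S, B5=T, B6=F, B7=S, B8=F, B9=F
input #3 (u=29): events B1->T, B1->F, B3->E, B4->S, B2->F, B5->F, B7->E, B6->T; covers B1=T, B1=F, B2=F, B3=E, B4=S, B5=F, B6=T, B7=E
input #4 (u=7): events B1->F, B3->S, B2->F, B5->F, B7->E, B6->T; covers B1=F, B2=F, B3=S, B5=F, B6=T, B7=E
input #5 (u=21): events B1->F, B3->S, B2->F, B5->F, B7->E, B6->T; covers B1=F, B2=F, B3=S, B5=F, B6=T, B7=E
the full pool covers 14 outcomes: B1=T, B1=F, B2=F, B3=S, B3=E, B4=S, B5=T, B5=F, B6=T, B6=F, B7=S, B7=E, B8=F, B9=F
size 1 is not enough: best union over all size-1 subsets is 9/14
at size 2, {2, 3} reaches all 14 outcomes; every lexicographically earlier size-2 subset fails

Answer: 2, 3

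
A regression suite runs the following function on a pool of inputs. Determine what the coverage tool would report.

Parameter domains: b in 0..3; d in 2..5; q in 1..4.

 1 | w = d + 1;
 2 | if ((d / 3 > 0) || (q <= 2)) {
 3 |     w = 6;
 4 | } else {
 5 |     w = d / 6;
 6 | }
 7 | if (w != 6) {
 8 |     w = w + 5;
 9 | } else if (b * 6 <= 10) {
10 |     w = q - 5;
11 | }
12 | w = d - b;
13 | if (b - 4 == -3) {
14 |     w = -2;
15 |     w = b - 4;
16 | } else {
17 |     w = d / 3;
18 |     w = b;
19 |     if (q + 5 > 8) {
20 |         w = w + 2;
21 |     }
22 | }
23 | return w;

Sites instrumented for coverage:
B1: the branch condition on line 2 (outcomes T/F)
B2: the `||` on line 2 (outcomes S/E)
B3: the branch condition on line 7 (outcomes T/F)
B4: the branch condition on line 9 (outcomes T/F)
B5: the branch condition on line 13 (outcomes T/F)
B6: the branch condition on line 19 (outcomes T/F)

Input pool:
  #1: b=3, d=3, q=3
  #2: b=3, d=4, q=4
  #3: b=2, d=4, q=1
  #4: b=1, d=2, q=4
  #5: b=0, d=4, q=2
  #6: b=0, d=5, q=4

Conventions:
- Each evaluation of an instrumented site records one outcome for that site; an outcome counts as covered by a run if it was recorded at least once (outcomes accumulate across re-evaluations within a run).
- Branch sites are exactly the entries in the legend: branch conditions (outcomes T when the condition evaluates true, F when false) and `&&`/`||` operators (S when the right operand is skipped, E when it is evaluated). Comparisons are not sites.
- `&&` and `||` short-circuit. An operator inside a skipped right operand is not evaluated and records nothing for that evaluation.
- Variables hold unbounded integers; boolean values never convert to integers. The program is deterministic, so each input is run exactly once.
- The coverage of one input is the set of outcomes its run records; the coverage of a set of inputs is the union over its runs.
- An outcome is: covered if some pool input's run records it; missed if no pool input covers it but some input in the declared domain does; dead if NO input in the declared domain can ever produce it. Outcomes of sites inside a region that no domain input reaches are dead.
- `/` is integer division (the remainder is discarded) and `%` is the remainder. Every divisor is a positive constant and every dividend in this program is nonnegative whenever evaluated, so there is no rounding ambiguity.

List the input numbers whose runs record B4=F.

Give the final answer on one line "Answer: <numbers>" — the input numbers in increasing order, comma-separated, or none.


input #1 (b=3, d=3, q=3): covers B4=F
input #2 (b=3, d=4, q=4): covers B4=F
input #3 (b=2, d=4, q=1): covers B4=F
input #4 (b=1, d=2, q=4): misses B4=F
input #5 (b=0, d=4, q=2): misses B4=F
input #6 (b=0, d=5, q=4): misses B4=F
Answer: 1, 2, 3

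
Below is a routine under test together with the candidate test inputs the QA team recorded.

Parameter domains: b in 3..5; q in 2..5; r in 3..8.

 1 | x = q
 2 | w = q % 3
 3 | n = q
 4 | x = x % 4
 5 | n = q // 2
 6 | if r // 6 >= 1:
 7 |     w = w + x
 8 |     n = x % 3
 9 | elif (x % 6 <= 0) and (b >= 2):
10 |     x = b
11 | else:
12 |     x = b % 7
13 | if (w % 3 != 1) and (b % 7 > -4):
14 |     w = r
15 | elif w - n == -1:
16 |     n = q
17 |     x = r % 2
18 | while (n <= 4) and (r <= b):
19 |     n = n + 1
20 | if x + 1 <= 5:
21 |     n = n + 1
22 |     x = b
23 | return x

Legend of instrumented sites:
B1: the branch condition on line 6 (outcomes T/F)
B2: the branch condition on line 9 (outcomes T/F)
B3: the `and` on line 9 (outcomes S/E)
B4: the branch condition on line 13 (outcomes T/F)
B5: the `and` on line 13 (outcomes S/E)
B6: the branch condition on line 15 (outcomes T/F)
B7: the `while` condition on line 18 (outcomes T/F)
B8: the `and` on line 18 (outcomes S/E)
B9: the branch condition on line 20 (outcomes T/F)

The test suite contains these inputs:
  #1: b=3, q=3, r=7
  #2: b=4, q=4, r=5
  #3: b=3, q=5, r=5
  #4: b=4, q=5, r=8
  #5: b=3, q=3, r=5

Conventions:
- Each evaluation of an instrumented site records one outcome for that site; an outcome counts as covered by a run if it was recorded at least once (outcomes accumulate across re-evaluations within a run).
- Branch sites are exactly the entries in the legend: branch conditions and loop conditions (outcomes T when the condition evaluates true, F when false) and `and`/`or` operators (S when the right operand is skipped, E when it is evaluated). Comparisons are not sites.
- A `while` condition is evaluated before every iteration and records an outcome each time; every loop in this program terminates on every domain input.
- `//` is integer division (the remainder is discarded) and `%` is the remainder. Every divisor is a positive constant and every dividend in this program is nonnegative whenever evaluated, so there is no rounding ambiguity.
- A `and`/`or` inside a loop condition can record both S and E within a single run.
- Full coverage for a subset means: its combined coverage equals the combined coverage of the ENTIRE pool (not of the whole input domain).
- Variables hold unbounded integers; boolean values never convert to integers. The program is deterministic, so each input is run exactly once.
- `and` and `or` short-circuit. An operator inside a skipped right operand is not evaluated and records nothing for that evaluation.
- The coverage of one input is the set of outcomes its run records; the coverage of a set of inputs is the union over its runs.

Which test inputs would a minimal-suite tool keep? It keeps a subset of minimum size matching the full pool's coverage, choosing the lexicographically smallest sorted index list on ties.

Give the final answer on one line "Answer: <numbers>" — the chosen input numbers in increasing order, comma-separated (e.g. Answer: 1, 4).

input #1, b=3, q=3, r=7: outcomes B1=T, B4=T, B5=E, B7=F, B8=E, B9=T
input #2, b=4, q=4, r=5: outcomes B1=F, B2=T, B3=E, B4=F, B5=S, B6=T, B7=F, B8=E, B9=T
input #3, b=3, q=5, r=5: outcomes B1=F, B2=F, B3=S, B4=T, B5=E, B7=F, B8=E, B9=T
input #4, b=4, q=5, r=8: outcomes B1=T, B4=T, B5=E, B7=F, B8=E, B9=T
input #5, b=3, q=3, r=5: outcomes B1=F, B2=F, B3=S, B4=T, B5=E, B7=F, B8=E, B9=T
union over all inputs: B1=T, B1=F, B2=T, B2=F, B3=S, B3=E, B4=T, B4=F, B5=S, B5=E, B6=T, B7=F, B8=E, B9=T (14 outcomes)
size 1 is not enough: best union over all size-1 subsets is 9/14
size 2 is not enough: best union over all size-2 subsets is 13/14
the canonical winner is {1, 2, 3}: size 3, full 14-outcome coverage, earliest index list among size-3 covers

Answer: 1, 2, 3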